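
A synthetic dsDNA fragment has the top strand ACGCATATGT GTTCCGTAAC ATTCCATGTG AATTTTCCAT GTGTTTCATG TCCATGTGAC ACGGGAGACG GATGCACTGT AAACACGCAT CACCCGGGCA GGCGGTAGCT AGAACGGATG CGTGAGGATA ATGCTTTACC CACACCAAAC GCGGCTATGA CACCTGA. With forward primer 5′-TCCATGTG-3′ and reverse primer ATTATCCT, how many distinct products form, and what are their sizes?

Three products: 110 bp, 97 bp, 82 bp

The forward primer TCCATGTG matches the top strand at positions 23–30, 36–43, 51–58.
The reverse primer's reverse complement is AGGATAAT, matching at positions 125–132.
Each forward site pairs with the reverse site to give a product ending at position 132: sizes 110, 97, 82 bp.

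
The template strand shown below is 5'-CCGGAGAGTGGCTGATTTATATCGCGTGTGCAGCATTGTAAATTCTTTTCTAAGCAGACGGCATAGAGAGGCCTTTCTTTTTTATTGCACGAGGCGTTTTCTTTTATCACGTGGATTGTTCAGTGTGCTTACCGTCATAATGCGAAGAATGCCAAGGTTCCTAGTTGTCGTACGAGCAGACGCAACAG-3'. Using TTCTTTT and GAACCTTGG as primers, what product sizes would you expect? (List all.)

118 bp, 86 bp, 62 bp

The forward primer TTCTTTT matches the top strand at positions 43–49, 75–81, 99–105.
The reverse primer's reverse complement is CCAAGGTTC, matching at positions 152–160.
Each forward site pairs with the reverse site to give a product ending at position 160: sizes 118, 86, 62 bp.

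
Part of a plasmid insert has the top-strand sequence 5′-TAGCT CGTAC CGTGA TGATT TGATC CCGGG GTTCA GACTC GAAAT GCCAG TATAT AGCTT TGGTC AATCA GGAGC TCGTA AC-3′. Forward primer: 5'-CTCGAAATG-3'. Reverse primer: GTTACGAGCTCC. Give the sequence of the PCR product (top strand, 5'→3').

5'-CTCGAAATGCCAGTATATAGCTTTGGTCAATCAGGAGCTCGTAAC-3'

The forward primer matches the template at positions 38–46.
Reverse complement of the reverse primer: GGAGCTCGTAAC. This occurs on the top strand at positions 71–82.
The product is the template from position 38 through 82 (45 bp).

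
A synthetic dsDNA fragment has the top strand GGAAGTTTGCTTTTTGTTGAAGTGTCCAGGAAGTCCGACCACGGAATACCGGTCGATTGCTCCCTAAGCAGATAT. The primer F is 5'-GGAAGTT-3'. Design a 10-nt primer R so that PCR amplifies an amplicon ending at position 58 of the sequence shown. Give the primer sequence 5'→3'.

5'-AATCGACCGG-3'

The forward primer binds at positions 1–7; the product's 3' end on the top strand is position 58.
The reverse primer anneals to the top strand over positions 49–58, i.e. to CCGGTCGATT.
Its sequence written 5'→3' is the reverse complement: AATCGACCGG.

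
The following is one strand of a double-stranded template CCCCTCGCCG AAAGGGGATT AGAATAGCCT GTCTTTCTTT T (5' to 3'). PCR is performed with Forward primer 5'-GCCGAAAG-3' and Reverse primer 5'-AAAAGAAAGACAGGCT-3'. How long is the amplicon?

Forward primer GCCGAAAG is found on the top strand at positions 7–14.
The reverse primer's reverse complement is AGCCTGTCTTTCTTTT, which matches the template at positions 26–41.
The product runs from position 7 to position 41, so its length is 41 − 7 + 1 = 35 bp.

35 bp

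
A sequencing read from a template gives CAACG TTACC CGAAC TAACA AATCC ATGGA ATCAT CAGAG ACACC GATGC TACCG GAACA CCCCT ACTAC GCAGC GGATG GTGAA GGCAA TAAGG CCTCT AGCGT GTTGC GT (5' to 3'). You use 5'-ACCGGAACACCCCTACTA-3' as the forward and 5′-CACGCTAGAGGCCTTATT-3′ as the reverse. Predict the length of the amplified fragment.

Scanning the template, ACCGGAACACCCCTACTA occurs at positions 52–69; this primer anneals to the bottom strand there with its 3' end pointing downstream.
Taking the reverse complement of CACGCTAGAGGCCTTATT gives AATAAGGCCTCTAGCGTG, found at positions 89–106 on the template; the primer anneals here to the top strand with its 3' end pointing upstream.
Amplicon spans positions 52–106: 55 bp.

55 bp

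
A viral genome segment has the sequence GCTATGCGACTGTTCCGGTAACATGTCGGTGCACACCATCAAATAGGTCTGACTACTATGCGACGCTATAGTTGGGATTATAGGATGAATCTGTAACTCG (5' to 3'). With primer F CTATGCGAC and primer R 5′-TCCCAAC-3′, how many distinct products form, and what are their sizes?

Two products: 76 bp, 22 bp

The forward primer CTATGCGAC matches the top strand at positions 2–10, 56–64.
The reverse primer's reverse complement is GTTGGGA, matching at positions 71–77.
Each forward site pairs with the reverse site to give a product ending at position 77: sizes 76, 22 bp.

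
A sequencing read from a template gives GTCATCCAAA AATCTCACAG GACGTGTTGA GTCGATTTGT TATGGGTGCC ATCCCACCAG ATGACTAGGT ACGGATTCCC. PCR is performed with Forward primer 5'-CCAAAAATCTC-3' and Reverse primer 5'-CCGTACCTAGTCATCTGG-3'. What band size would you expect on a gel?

69 bp

Scanning the template, CCAAAAATCTC occurs at positions 6–16; this primer anneals to the bottom strand there with its 3' end pointing downstream.
The reverse primer's reverse complement is CCAGATGACTAGGTACGG, which matches the template at positions 57–74.
The product runs from position 6 to position 74, so its length is 74 − 6 + 1 = 69 bp.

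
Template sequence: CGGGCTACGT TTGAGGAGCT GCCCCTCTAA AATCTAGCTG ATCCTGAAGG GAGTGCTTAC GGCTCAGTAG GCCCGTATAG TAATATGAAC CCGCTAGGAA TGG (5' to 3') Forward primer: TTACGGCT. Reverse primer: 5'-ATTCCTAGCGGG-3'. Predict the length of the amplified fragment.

Scanning the template, TTACGGCT occurs at positions 57–64; this primer anneals to the bottom strand there with its 3' end pointing downstream.
Taking the reverse complement of ATTCCTAGCGGG gives CCCGCTAGGAAT, found at positions 90–101 on the template; the primer anneals here to the top strand with its 3' end pointing upstream.
Amplicon spans positions 57–101: 45 bp.

45 bp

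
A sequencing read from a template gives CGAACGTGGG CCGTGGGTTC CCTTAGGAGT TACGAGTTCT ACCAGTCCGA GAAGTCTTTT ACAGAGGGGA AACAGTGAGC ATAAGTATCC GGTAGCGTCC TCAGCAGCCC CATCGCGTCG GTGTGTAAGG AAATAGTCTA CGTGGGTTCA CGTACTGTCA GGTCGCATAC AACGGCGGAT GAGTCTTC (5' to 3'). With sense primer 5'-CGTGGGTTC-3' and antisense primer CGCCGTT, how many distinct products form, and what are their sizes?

The forward primer CGTGGGTTC matches the top strand at positions 12–20, 141–149.
The reverse primer's reverse complement is AACGGCG, matching at positions 171–177.
Each forward site pairs with the reverse site to give a product ending at position 177: sizes 166, 37 bp.

Two products: 166 bp, 37 bp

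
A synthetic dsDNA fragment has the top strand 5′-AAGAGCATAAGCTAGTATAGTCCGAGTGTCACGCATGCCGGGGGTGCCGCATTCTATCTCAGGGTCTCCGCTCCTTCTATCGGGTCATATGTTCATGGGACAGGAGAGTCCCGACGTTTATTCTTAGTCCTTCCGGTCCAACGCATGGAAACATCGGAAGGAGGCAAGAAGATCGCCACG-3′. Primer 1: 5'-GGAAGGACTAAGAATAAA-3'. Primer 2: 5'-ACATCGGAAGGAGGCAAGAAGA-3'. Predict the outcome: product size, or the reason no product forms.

No product — the primers' 3' ends point away from each other.

Primer 1 (GGAAGGACTAAGAATAAA) has reverse complement TTTATTCTTAGTCCTTCC, which matches the top strand at positions 117–134; primer 1 anneals to the top strand there with its 3' end pointing upstream toward position 117.
Primer 2 (ACATCGGAAGGAGGCAAGAAGA) matches the top strand directly at positions 151–172; it anneals to the bottom strand with its 3' end pointing downstream toward position 172.
The 3' ends diverge (primer 1 extends toward position 1, primer 2 toward position 180), so the primers never converge on a shared product.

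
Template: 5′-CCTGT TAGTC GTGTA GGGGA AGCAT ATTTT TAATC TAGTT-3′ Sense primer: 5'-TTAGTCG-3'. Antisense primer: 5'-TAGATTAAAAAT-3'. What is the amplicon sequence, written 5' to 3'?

Scanning the template, TTAGTCG occurs at positions 5–11; this primer anneals to the bottom strand there with its 3' end pointing downstream.
Reverse complement of the reverse primer: ATTTTTAATCTA. This occurs on the top strand at positions 26–37.
The product is the template from position 5 through 37 (33 bp).

5'-TTAGTCGTGTAGGGGAAGCATATTTTTAATCTA-3'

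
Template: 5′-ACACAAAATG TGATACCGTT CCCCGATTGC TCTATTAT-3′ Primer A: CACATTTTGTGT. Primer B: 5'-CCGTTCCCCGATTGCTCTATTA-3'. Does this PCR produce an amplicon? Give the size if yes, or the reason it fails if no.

No product — the primers' 3' ends point away from each other.

Primer A (CACATTTTGTGT) has reverse complement ACACAAAATGTG, which matches the top strand at positions 1–12; primer A anneals to the top strand there with its 3' end pointing upstream toward position 1.
Primer B (CCGTTCCCCGATTGCTCTATTA) matches the top strand directly at positions 16–37; it anneals to the bottom strand with its 3' end pointing downstream toward position 37.
The 3' ends diverge (primer A extends toward position 1, primer B toward position 38), so the primers never converge on a shared product.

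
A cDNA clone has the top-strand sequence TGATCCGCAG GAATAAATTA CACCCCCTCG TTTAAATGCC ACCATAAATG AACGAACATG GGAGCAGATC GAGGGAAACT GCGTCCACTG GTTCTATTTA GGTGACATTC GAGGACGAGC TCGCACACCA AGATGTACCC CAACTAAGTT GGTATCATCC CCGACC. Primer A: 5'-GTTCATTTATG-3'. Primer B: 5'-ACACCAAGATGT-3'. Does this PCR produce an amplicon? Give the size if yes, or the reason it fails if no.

No product — the primers' 3' ends point away from each other.

Primer A (GTTCATTTATG) has reverse complement CATAAATGAAC, which matches the top strand at positions 43–53; primer A anneals to the top strand there with its 3' end pointing upstream toward position 43.
Primer B (ACACCAAGATGT) matches the top strand directly at positions 125–136; it anneals to the bottom strand with its 3' end pointing downstream toward position 136.
The 3' ends diverge (primer A extends toward position 1, primer B toward position 166), so the primers never converge on a shared product.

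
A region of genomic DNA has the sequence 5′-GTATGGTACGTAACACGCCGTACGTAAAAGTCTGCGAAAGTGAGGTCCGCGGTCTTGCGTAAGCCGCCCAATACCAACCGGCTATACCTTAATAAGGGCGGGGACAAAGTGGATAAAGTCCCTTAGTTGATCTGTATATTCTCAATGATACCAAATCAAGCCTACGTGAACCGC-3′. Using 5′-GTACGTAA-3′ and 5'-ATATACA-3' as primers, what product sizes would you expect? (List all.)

134 bp, 120 bp

The forward primer GTACGTAA matches the top strand at positions 6–13, 20–27.
The reverse primer's reverse complement is TGTATAT, matching at positions 133–139.
Each forward site pairs with the reverse site to give a product ending at position 139: sizes 134, 120 bp.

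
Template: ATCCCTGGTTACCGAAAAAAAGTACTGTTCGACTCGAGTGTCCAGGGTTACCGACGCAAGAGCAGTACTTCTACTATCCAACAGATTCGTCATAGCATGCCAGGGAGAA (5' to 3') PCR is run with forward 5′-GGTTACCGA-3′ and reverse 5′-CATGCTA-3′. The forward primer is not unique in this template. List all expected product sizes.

The forward primer GGTTACCGA matches the top strand at positions 7–15, 46–54.
The reverse primer's reverse complement is TAGCATG, matching at positions 93–99.
Each forward site pairs with the reverse site to give a product ending at position 99: sizes 93, 54 bp.

93 bp, 54 bp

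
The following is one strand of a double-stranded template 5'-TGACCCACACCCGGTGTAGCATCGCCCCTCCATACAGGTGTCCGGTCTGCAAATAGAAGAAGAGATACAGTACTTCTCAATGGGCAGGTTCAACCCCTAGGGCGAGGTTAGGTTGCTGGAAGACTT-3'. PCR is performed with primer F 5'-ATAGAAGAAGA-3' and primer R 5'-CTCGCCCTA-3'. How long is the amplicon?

Scanning the template, ATAGAAGAAGA occurs at positions 53–63; this primer anneals to the bottom strand there with its 3' end pointing downstream.
The reverse primer's reverse complement is TAGGGCGAG, which matches the template at positions 98–106.
Product length = (reverse-primer end) − (forward-primer start) + 1 = 106 − 53 + 1 = 54 bp.

54 bp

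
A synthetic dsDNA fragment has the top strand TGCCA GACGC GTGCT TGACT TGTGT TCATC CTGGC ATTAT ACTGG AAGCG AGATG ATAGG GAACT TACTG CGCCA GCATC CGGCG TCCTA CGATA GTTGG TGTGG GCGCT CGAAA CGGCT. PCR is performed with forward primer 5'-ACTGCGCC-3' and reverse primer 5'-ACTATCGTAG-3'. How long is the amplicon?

Scanning the template, ACTGCGCC occurs at positions 67–74; this primer anneals to the bottom strand there with its 3' end pointing downstream.
Reverse complement of the reverse primer: CTACGATAGT. This occurs on the top strand at positions 88–97.
The product runs from position 67 to position 97, so its length is 97 − 67 + 1 = 31 bp.

31 bp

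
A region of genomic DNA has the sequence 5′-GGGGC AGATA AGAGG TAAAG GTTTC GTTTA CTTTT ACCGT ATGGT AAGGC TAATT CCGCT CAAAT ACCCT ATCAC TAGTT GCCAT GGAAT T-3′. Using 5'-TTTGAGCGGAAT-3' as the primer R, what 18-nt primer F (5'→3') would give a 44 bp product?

5'-GTTTCGTTTACTTTTACC-3'

The reverse primer's reverse complement ATTCCGCTCAAA matches the template at positions 53–64, so the product ends at position 64.
A 44 bp product then starts at position 64 − 44 + 1 = 21.
The forward primer is identical to the top strand there: GTTTCGTTTACTTTTACC.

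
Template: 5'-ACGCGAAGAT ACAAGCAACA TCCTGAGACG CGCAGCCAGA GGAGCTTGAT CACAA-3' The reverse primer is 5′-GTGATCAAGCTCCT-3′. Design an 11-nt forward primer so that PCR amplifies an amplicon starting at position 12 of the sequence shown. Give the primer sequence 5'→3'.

The reverse primer's reverse complement AGGAGCTTGATCAC matches the template at positions 40–53; the product starts at position 12.
The forward primer is identical to the top strand over positions 12–22: CAAGCAACATC.

5'-CAAGCAACATC-3'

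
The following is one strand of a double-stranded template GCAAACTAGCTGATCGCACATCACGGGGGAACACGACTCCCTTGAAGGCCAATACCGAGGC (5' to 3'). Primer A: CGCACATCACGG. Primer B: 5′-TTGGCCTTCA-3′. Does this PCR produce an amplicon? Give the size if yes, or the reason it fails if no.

Primer A (CGCACATCACGG) matches the top strand at positions 15–26; it acts as a forward primer.
Primer B's reverse complement is TGAAGGCCAA, matching the top strand at positions 43–52; it acts as a reverse primer.
The 3' ends face each other across positions 15–52, giving a 38 bp product.

Yes — a 38 bp product.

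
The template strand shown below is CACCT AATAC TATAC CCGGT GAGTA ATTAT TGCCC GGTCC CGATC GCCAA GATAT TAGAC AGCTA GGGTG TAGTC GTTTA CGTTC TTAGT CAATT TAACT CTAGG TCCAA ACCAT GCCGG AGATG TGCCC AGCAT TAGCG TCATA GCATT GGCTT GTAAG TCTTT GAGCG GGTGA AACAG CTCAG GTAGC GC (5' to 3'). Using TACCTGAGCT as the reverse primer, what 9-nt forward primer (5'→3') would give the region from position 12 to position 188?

5'-ATACCCGGT-3'

The reverse primer's reverse complement AGCTCAGGTA matches the template at positions 179–188; the product starts at position 12.
The forward primer is identical to the top strand over positions 12–20: ATACCCGGT.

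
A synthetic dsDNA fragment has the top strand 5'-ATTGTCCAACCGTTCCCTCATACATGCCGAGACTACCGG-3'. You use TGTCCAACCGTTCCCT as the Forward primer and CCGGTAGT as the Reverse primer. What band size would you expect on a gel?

37 bp

The forward primer matches the template at positions 3–18.
Taking the reverse complement of CCGGTAGT gives ACTACCGG, found at positions 32–39 on the template; the primer anneals here to the top strand with its 3' end pointing upstream.
The product runs from position 3 to position 39, so its length is 39 − 3 + 1 = 37 bp.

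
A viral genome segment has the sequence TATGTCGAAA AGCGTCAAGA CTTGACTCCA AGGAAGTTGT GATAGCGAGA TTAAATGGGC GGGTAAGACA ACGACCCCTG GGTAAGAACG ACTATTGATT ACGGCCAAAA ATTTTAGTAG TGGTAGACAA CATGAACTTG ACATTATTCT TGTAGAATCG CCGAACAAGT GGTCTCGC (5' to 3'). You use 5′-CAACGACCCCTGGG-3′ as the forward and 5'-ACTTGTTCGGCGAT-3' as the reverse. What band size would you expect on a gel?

Scanning the template, CAACGACCCCTGGG occurs at positions 69–82; this primer anneals to the bottom strand there with its 3' end pointing downstream.
The reverse primer's reverse complement is ATCGCCGAACAAGT, which matches the template at positions 157–170.
Amplicon spans positions 69–170: 102 bp.

102 bp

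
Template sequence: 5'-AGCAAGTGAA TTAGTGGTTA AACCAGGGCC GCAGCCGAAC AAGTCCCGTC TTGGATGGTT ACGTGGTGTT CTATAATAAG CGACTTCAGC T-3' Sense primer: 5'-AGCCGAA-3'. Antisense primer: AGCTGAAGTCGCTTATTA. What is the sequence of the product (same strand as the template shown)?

The forward primer matches the template at positions 33–39.
The reverse primer's reverse complement is TAATAAGCGACTTCAGCT, which matches the template at positions 74–91.
The product is the template from position 33 through 91 (59 bp).

5'-AGCCGAACAAGTCCCGTCTTGGATGGTTACGTGGTGTTCTATAATAAGCGACTTCAGCT-3'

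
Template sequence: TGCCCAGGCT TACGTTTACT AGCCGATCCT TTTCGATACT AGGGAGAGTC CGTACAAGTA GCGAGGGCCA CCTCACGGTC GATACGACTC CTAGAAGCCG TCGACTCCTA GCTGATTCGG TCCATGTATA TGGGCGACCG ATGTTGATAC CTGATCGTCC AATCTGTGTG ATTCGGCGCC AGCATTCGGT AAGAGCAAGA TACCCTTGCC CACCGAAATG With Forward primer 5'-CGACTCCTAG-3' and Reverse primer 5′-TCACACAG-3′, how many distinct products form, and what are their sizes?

Two products: 87 bp, 70 bp

The forward primer CGACTCCTAG matches the top strand at positions 85–94, 102–111.
The reverse primer's reverse complement is CTGTGTGA, matching at positions 164–171.
Each forward site pairs with the reverse site to give a product ending at position 171: sizes 87, 70 bp.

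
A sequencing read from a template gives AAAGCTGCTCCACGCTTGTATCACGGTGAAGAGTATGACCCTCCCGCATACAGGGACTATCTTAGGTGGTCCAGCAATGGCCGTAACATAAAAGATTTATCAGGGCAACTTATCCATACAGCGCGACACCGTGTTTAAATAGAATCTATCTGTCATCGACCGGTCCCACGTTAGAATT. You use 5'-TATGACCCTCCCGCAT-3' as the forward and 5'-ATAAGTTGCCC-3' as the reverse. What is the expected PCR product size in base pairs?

Scanning the template, TATGACCCTCCCGCAT occurs at positions 34–49; this primer anneals to the bottom strand there with its 3' end pointing downstream.
Reverse complement of the reverse primer: GGGCAACTTAT. This occurs on the top strand at positions 103–113.
Product length = (reverse-primer end) − (forward-primer start) + 1 = 113 − 34 + 1 = 80 bp.

80 bp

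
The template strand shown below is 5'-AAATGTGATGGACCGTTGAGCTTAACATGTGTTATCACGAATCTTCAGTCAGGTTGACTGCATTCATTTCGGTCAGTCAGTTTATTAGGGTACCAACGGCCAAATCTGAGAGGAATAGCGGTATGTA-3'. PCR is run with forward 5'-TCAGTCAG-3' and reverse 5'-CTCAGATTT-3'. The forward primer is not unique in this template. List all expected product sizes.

The forward primer TCAGTCAG matches the top strand at positions 45–52, 73–80.
The reverse primer's reverse complement is AAATCTGAG, matching at positions 102–110.
Each forward site pairs with the reverse site to give a product ending at position 110: sizes 66, 38 bp.

66 bp, 38 bp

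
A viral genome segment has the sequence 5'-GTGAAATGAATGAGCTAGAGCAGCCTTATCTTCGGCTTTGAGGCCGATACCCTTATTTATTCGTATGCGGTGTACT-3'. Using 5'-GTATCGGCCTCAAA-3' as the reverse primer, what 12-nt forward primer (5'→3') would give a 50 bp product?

5'-GTGAAATGAATG-3'

The reverse primer's reverse complement TTTGAGGCCGATAC matches the template at positions 37–50, so the product ends at position 50.
A 50 bp product then starts at position 50 − 50 + 1 = 1.
The forward primer is identical to the top strand there: GTGAAATGAATG.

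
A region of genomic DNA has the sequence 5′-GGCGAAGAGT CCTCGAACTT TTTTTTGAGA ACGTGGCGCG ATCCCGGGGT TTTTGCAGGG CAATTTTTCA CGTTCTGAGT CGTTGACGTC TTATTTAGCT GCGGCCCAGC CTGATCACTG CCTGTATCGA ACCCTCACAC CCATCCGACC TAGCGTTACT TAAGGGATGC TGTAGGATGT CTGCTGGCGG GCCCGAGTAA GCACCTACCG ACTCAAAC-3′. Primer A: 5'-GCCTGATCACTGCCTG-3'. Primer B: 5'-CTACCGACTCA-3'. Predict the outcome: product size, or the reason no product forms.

No product — both primers anneal to the same strand and extend in the same direction.

Primer A (GCCTGATCACTGCCTG) matches the top strand at positions 109–124 (3' end points downstream).
Primer B (CTACCGACTCA) also matches the top strand directly, at positions 205–215 — its reverse complement TGAGTCGGTAG is not present.
Both primers anneal to the bottom strand with 3' ends pointing the same way, so neither can prime synthesis back toward the other.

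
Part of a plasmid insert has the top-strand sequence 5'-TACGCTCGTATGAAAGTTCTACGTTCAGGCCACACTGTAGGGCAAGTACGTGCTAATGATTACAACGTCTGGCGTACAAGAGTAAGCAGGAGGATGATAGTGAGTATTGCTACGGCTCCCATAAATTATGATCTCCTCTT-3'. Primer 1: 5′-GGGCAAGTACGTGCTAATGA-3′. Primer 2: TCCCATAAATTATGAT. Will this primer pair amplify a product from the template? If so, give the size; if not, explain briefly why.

Primer 1 (GGGCAAGTACGTGCTAATGA) matches the top strand at positions 40–59 (3' end points downstream).
Primer 2 (TCCCATAAATTATGAT) also matches the top strand directly, at positions 117–132 — its reverse complement ATCATAATTTATGGGA is not present.
Both primers anneal to the bottom strand with 3' ends pointing the same way, so neither can prime synthesis back toward the other.

No product — both primers anneal to the same strand and extend in the same direction.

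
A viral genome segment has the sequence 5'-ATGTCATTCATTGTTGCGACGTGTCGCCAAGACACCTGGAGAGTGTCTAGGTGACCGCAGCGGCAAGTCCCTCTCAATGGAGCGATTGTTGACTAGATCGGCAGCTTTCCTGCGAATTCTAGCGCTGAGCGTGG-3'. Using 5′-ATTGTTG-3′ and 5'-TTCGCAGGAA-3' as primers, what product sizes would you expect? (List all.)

107 bp, 32 bp

The forward primer ATTGTTG matches the top strand at positions 10–16, 85–91.
The reverse primer's reverse complement is TTCCTGCGAA, matching at positions 107–116.
Each forward site pairs with the reverse site to give a product ending at position 116: sizes 107, 32 bp.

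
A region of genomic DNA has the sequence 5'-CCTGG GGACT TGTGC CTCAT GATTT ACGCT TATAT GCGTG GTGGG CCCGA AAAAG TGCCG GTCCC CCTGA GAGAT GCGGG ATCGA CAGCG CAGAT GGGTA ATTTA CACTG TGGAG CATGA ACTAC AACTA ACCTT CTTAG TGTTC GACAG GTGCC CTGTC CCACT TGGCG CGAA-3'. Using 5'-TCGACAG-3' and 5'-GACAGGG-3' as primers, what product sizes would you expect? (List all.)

The forward primer TCGACAG matches the top strand at positions 82–88, 144–150.
The reverse primer's reverse complement is CCCTGTC, matching at positions 154–160.
Each forward site pairs with the reverse site to give a product ending at position 160: sizes 79, 17 bp.

79 bp, 17 bp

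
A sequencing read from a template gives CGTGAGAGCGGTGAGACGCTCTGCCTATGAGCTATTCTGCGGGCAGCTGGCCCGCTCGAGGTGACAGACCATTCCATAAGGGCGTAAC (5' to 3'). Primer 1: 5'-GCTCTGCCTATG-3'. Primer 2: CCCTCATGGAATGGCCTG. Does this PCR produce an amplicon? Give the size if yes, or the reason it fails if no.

No product — primer 2 has no binding site in the template.

Primer 2 (CCCTCATGGAATGGCCTG) does not match the top strand, and its reverse complement CAGGCCATTCCATGAGGG does not match either.
With no annealing site for primer 2, no amplification occurs.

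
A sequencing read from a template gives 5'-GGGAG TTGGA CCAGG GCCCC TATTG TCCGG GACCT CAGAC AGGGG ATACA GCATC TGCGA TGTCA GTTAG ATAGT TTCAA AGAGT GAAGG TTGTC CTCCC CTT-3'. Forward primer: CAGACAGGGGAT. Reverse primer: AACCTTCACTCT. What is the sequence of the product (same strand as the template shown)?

Forward primer CAGACAGGGGAT is found on the top strand at positions 36–47.
Reverse complement of the reverse primer: AGAGTGAAGGTT. This occurs on the top strand at positions 81–92.
The product is the template from position 36 through 92 (57 bp).

5'-CAGACAGGGGATACAGCATCTGCGATGTCAGTTAGATAGTTTCAAAGAGTGAAGGTT-3'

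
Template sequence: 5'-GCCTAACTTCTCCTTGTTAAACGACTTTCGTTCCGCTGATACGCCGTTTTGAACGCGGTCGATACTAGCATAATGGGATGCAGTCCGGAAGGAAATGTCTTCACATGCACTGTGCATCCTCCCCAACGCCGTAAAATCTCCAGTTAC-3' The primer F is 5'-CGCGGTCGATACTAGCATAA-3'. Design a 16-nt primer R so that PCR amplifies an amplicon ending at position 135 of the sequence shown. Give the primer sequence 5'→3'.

The forward primer binds at positions 54–73; the product's 3' end on the top strand is position 135.
The reverse primer anneals to the top strand over positions 120–135, i.e. to TCCCCAACGCCGTAAA.
Its sequence written 5'→3' is the reverse complement: TTTACGGCGTTGGGGA.

5'-TTTACGGCGTTGGGGA-3'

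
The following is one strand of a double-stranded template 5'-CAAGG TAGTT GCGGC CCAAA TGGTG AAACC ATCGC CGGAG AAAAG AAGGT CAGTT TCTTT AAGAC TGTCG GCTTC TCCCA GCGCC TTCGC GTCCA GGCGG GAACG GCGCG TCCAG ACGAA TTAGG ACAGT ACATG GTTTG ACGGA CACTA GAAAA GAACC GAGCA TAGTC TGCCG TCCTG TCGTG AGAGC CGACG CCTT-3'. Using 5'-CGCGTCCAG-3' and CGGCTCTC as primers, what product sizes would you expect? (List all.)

The forward primer CGCGTCCAG matches the top strand at positions 88–96, 107–115.
The reverse primer's reverse complement is GAGAGCCG, matching at positions 185–192.
Each forward site pairs with the reverse site to give a product ending at position 192: sizes 105, 86 bp.

105 bp, 86 bp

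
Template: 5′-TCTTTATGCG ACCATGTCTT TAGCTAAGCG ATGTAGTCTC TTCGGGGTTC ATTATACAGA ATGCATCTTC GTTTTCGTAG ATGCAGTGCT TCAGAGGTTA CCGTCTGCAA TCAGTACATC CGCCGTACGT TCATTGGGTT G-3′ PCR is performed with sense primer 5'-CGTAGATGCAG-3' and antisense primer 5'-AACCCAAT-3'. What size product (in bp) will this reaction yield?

65 bp

Scanning the template, CGTAGATGCAG occurs at positions 76–86; this primer anneals to the bottom strand there with its 3' end pointing downstream.
The reverse primer's reverse complement is ATTGGGTT, which matches the template at positions 133–140.
Product length = (reverse-primer end) − (forward-primer start) + 1 = 140 − 76 + 1 = 65 bp.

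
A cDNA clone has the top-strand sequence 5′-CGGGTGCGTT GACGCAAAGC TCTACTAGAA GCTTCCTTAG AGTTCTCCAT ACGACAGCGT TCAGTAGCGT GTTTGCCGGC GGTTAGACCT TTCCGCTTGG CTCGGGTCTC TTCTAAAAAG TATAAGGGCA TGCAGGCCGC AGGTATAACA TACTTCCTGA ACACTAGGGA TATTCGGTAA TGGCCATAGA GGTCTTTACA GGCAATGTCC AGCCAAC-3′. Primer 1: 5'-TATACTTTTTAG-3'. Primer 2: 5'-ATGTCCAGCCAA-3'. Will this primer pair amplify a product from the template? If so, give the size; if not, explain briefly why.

Primer 1 (TATACTTTTTAG) has reverse complement CTAAAAAGTATA, which matches the top strand at positions 113–124; primer 1 anneals to the top strand there with its 3' end pointing upstream toward position 113.
Primer 2 (ATGTCCAGCCAA) matches the top strand directly at positions 205–216; it anneals to the bottom strand with its 3' end pointing downstream toward position 216.
The 3' ends diverge (primer 1 extends toward position 1, primer 2 toward position 217), so the primers never converge on a shared product.

No product — the primers' 3' ends point away from each other.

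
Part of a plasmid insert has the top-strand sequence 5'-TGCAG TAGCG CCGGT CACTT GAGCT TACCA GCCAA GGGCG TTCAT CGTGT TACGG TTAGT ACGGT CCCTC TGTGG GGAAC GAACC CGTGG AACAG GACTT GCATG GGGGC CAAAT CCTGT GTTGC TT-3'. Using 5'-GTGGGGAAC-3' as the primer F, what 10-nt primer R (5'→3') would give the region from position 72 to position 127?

The product's 3' end on the top strand is position 127.
The reverse primer anneals to the top strand over positions 118–127, i.e. to TGTGTTGCTT.
Its sequence written 5'→3' is the reverse complement: AAGCAACACA.

5'-AAGCAACACA-3'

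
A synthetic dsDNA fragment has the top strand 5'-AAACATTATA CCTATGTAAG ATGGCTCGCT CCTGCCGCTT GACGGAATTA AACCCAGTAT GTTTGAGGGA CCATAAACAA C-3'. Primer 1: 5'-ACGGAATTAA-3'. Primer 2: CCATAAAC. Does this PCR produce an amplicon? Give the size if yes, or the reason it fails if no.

Primer 1 (ACGGAATTAA) matches the top strand at positions 42–51 (3' end points downstream).
Primer 2 (CCATAAAC) also matches the top strand directly, at positions 71–78 — its reverse complement GTTTATGG is not present.
Both primers anneal to the bottom strand with 3' ends pointing the same way, so neither can prime synthesis back toward the other.

No product — both primers anneal to the same strand and extend in the same direction.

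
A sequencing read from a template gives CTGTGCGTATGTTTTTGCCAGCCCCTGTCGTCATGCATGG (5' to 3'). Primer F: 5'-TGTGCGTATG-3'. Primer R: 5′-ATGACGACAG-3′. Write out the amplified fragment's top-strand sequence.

The forward primer matches the template at positions 2–11.
Reverse complement of the reverse primer: CTGTCGTCAT. This occurs on the top strand at positions 25–34.
The product is the template from position 2 through 34 (33 bp).

5'-TGTGCGTATGTTTTTGCCAGCCCCTGTCGTCAT-3'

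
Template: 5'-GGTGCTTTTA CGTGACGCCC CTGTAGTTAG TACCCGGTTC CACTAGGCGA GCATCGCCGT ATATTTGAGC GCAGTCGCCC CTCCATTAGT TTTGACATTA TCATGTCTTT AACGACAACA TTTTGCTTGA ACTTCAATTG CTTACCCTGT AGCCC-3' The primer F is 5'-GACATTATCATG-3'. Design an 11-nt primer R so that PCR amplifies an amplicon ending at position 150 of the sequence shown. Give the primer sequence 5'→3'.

5'-ACAGGGTAAGC-3'

The forward primer binds at positions 94–105; the product's 3' end on the top strand is position 150.
The reverse primer anneals to the top strand over positions 140–150, i.e. to GCTTACCCTGT.
Its sequence written 5'→3' is the reverse complement: ACAGGGTAAGC.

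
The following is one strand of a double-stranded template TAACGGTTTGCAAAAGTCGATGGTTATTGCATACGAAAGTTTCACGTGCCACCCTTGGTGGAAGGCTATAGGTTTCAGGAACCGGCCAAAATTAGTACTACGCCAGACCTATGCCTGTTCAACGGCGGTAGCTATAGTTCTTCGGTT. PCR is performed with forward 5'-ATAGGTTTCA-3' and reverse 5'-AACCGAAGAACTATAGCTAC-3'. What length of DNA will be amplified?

80 bp

Scanning the template, ATAGGTTTCA occurs at positions 68–77; this primer anneals to the bottom strand there with its 3' end pointing downstream.
Reverse complement of the reverse primer: GTAGCTATAGTTCTTCGGTT. This occurs on the top strand at positions 128–147.
Product length = (reverse-primer end) − (forward-primer start) + 1 = 147 − 68 + 1 = 80 bp.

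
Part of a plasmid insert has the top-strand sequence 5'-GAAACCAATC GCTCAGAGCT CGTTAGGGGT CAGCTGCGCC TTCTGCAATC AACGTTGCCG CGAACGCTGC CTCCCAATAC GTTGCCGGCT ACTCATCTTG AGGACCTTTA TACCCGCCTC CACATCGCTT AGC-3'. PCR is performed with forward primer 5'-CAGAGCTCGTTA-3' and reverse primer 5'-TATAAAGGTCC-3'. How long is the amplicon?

99 bp

The forward primer matches the template at positions 14–25.
Reverse complement of the reverse primer: GGACCTTTATA. This occurs on the top strand at positions 102–112.
Amplicon spans positions 14–112: 99 bp.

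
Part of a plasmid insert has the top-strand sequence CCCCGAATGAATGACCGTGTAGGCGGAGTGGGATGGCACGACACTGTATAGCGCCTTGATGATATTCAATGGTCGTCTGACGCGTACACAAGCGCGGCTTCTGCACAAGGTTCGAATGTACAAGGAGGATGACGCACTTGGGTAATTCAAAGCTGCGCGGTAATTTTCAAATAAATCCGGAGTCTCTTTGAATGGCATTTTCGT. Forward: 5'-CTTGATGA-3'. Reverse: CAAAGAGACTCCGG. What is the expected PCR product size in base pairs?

Forward primer CTTGATGA is found on the top strand at positions 55–62.
The reverse primer's reverse complement is CCGGAGTCTCTTTG, which matches the template at positions 177–190.
Product length = (reverse-primer end) − (forward-primer start) + 1 = 190 − 55 + 1 = 136 bp.

136 bp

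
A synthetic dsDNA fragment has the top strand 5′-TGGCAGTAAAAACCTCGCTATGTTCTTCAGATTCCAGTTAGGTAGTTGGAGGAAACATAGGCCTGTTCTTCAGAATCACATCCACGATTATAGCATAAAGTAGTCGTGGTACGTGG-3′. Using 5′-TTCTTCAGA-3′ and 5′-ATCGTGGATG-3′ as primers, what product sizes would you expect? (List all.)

The forward primer TTCTTCAGA matches the top strand at positions 23–31, 66–74.
The reverse primer's reverse complement is CATCCACGAT, matching at positions 79–88.
Each forward site pairs with the reverse site to give a product ending at position 88: sizes 66, 23 bp.

66 bp, 23 bp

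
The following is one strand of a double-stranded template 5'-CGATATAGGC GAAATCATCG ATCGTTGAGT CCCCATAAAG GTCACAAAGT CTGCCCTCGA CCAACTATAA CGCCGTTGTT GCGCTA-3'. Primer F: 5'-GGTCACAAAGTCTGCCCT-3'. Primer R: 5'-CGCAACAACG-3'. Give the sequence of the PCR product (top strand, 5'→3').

The forward primer matches the template at positions 40–57.
Reverse complement of the reverse primer: CGTTGTTGCG. This occurs on the top strand at positions 74–83.
The product is the template from position 40 through 83 (44 bp).

5'-GGTCACAAAGTCTGCCCTCGACCAACTATAACGCCGTTGTTGCG-3'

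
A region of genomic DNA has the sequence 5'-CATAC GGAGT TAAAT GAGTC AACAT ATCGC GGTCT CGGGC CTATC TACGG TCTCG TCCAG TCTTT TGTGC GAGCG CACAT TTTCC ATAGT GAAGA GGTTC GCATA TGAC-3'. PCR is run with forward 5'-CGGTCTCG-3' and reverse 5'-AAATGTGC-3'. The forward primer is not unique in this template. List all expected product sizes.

53 bp, 35 bp

The forward primer CGGTCTCG matches the top strand at positions 30–37, 48–55.
The reverse primer's reverse complement is GCACATTT, matching at positions 75–82.
Each forward site pairs with the reverse site to give a product ending at position 82: sizes 53, 35 bp.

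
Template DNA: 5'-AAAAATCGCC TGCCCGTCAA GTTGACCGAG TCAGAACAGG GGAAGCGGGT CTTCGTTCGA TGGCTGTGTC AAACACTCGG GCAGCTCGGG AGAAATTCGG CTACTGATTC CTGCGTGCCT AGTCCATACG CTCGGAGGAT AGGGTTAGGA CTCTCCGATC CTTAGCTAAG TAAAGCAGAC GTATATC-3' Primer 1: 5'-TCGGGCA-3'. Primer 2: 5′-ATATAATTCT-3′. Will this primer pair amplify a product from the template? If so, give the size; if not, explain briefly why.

Primer 2 (ATATAATTCT) does not match the top strand, and its reverse complement AGAATTATAT does not match either.
With no annealing site for primer 2, no amplification occurs.

No product — primer 2 has no binding site in the template.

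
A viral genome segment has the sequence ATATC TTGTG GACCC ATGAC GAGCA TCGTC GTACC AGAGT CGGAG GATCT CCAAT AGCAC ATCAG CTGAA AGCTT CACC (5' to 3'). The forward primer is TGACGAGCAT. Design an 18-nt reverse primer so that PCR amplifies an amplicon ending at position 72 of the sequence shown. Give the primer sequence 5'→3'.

The forward primer binds at positions 17–26; the product's 3' end on the top strand is position 72.
The reverse primer anneals to the top strand over positions 55–72, i.e. to TAGCACATCAGCTGAAAG.
Its sequence written 5'→3' is the reverse complement: CTTTCAGCTGATGTGCTA.

5'-CTTTCAGCTGATGTGCTA-3'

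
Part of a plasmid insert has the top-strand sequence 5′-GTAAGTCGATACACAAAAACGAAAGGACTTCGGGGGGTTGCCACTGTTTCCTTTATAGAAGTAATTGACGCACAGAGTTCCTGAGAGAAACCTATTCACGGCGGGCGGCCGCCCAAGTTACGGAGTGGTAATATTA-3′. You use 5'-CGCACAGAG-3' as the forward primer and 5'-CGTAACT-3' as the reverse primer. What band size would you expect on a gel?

Forward primer CGCACAGAG is found on the top strand at positions 69–77.
The reverse primer's reverse complement is AGTTACG, which matches the template at positions 116–122.
Product length = (reverse-primer end) − (forward-primer start) + 1 = 122 − 69 + 1 = 54 bp.

54 bp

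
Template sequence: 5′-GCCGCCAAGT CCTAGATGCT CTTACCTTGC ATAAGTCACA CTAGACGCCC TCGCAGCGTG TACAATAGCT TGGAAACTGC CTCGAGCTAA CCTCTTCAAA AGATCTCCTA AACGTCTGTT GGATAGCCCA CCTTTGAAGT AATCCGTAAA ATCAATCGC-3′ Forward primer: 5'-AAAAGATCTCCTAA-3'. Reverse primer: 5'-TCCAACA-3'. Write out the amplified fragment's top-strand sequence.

Forward primer AAAAGATCTCCTAA is found on the top strand at positions 98–111.
Reverse complement of the reverse primer: TGTTGGA. This occurs on the top strand at positions 117–123.
The product is the template from position 98 through 123 (26 bp).

5'-AAAAGATCTCCTAAACGTCTGTTGGA-3'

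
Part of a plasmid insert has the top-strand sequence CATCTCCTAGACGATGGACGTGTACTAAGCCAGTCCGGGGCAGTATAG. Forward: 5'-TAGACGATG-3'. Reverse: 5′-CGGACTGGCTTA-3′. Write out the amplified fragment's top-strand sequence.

Scanning the template, TAGACGATG occurs at positions 8–16; this primer anneals to the bottom strand there with its 3' end pointing downstream.
Taking the reverse complement of CGGACTGGCTTA gives TAAGCCAGTCCG, found at positions 26–37 on the template; the primer anneals here to the top strand with its 3' end pointing upstream.
The product is the template from position 8 through 37 (30 bp).

5'-TAGACGATGGACGTGTACTAAGCCAGTCCG-3'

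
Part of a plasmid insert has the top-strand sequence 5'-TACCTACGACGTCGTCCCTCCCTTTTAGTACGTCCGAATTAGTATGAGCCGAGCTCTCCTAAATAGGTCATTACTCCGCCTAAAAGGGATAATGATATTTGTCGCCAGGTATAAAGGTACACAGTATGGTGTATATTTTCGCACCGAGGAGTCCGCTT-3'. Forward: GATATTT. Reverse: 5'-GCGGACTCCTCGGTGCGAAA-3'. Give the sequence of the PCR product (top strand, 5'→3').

Scanning the template, GATATTT occurs at positions 94–100; this primer anneals to the bottom strand there with its 3' end pointing downstream.
The reverse primer's reverse complement is TTTCGCACCGAGGAGTCCGC, which matches the template at positions 137–156.
The product is the template from position 94 through 156 (63 bp).

5'-GATATTTGTCGCCAGGTATAAAGGTACACAGTATGGTGTATATTTTCGCACCGAGGAGTCCGC-3'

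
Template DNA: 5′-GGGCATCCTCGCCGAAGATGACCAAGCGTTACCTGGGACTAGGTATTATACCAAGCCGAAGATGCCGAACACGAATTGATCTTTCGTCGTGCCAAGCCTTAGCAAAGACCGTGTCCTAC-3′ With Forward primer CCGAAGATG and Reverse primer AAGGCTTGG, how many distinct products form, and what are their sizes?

The forward primer CCGAAGATG matches the top strand at positions 12–20, 56–64.
The reverse primer's reverse complement is CCAAGCCTT, matching at positions 92–100.
Each forward site pairs with the reverse site to give a product ending at position 100: sizes 89, 45 bp.

Two products: 89 bp, 45 bp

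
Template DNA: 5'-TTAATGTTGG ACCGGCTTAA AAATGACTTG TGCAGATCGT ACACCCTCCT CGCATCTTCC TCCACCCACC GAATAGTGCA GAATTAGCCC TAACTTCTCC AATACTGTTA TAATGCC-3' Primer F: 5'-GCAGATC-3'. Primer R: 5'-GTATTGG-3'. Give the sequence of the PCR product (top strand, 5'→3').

Scanning the template, GCAGATC occurs at positions 32–38; this primer anneals to the bottom strand there with its 3' end pointing downstream.
Taking the reverse complement of GTATTGG gives CCAATAC, found at positions 99–105 on the template; the primer anneals here to the top strand with its 3' end pointing upstream.
The product is the template from position 32 through 105 (74 bp).

5'-GCAGATCGTACACCCTCCTCGCATCTTCCTCCACCCACCGAATAGTGCAGAATTAGCCCTAACTTCTCCAATAC-3'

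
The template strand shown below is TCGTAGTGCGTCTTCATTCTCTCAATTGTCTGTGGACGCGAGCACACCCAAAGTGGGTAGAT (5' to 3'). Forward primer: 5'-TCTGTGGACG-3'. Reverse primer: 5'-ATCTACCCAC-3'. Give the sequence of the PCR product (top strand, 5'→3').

Forward primer TCTGTGGACG is found on the top strand at positions 29–38.
Taking the reverse complement of ATCTACCCAC gives GTGGGTAGAT, found at positions 53–62 on the template; the primer anneals here to the top strand with its 3' end pointing upstream.
The product is the template from position 29 through 62 (34 bp).

5'-TCTGTGGACGCGAGCACACCCAAAGTGGGTAGAT-3'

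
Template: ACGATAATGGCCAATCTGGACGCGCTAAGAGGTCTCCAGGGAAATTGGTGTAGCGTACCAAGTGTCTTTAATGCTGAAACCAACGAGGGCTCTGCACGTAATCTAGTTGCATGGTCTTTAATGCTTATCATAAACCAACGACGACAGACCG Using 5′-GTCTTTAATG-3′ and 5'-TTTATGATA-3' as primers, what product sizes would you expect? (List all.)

71 bp, 21 bp

The forward primer GTCTTTAATG matches the top strand at positions 64–73, 114–123.
The reverse primer's reverse complement is TATCATAAA, matching at positions 126–134.
Each forward site pairs with the reverse site to give a product ending at position 134: sizes 71, 21 bp.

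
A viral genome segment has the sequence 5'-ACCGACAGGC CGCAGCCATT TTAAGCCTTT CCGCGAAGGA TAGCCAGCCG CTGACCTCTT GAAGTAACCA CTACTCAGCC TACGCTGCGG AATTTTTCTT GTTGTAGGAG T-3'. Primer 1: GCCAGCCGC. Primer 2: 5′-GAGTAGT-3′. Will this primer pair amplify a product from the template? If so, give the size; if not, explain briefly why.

Primer 1 (GCCAGCCGC) matches the top strand at positions 43–51; it acts as a forward primer.
Primer 2's reverse complement is ACTACTC, matching the top strand at positions 70–76; it acts as a reverse primer.
The 3' ends face each other across positions 43–76, giving a 34 bp product.

Yes — a 34 bp product.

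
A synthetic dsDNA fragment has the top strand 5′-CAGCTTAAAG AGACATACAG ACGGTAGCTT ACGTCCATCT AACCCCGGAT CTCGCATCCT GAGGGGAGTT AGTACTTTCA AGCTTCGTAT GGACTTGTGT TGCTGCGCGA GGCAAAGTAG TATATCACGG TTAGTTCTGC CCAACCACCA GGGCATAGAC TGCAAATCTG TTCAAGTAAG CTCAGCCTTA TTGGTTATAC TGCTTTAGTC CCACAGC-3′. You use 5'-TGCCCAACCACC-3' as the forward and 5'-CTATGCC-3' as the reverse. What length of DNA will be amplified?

Scanning the template, TGCCCAACCACC occurs at positions 138–149; this primer anneals to the bottom strand there with its 3' end pointing downstream.
Reverse complement of the reverse primer: GGCATAG. This occurs on the top strand at positions 152–158.
The product runs from position 138 to position 158, so its length is 158 − 138 + 1 = 21 bp.

21 bp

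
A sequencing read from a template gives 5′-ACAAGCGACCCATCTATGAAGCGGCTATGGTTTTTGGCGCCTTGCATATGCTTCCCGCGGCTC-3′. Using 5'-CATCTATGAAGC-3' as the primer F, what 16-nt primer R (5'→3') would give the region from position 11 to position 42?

5'-AGGCGCCAAAAACCAT-3'

The product's 3' end on the top strand is position 42.
The reverse primer anneals to the top strand over positions 27–42, i.e. to ATGGTTTTTGGCGCCT.
Its sequence written 5'→3' is the reverse complement: AGGCGCCAAAAACCAT.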